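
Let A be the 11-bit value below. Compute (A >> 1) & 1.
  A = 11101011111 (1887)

Bit 1 is the 2nd from the right.
  11101011111
           ^
That bit is 1.

Answer: 1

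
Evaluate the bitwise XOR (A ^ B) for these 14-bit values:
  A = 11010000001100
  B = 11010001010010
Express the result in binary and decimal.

Apply ^ to each column (1 where bits differ):
  11010000001100
^ 11010001010010
----------------
  00000001011110

Answer: 00000001011110 (94)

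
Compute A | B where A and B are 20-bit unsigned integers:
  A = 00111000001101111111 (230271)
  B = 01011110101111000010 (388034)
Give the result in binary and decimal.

Apply | to each column (1 where either bit is 1):
  00111000001101111111
| 01011110101111000010
----------------------
  01111110101111111111

Answer: 01111110101111111111 (519167)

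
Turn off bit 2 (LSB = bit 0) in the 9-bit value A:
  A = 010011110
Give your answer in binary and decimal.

Mask = ~(1 << 2) = 111111011
Bit 2 of A is 1, so AND-ing with the mask clears it to 0.
  010011110
& 111111011
-----------
  010011010

Answer: 010011010 (154)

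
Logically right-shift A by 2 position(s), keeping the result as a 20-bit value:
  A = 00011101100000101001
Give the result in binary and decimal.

Logical shift right by 2: drop the bottom 2 bit(s), prepend 2 zero(s) on the left.
  00011101100000101001  ->  keep [000111011000001010], discard [01], prepend 00
= 00000111011000001010

Answer: 00000111011000001010 (30218)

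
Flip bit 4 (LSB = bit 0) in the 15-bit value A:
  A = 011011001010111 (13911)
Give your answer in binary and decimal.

Mask = 1 << 4 = 000000000010000
Bit 4 of A is 1; XOR with the mask flips it to 0.
  011011001010111
^ 000000000010000
-----------------
  011011001000111

Answer: 011011001000111 (13895)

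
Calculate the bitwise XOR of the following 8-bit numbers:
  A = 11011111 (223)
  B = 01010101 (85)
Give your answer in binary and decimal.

Apply ^ to each column (1 where bits differ):
  11011111
^ 01010101
----------
  10001010

Answer: 10001010 (138)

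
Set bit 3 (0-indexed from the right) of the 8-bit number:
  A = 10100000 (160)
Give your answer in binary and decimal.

Mask = 1 << 3 = 00001000
Bit 3 of A is 0, so OR-ing with the mask flips it to 1.
  10100000
| 00001000
----------
  10101000

Answer: 10101000 (168)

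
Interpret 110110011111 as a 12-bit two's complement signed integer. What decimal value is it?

MSB is 1, so the value is negative. Find the magnitude:
1. Invert bits:  001001100000
2. Add 1:        001001100001  = 609
3. Apply sign:   -609

Answer: -609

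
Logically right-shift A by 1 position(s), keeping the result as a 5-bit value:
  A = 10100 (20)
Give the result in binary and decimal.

Logical shift right by 1: drop the bottom 1 bit(s), prepend 1 zero(s) on the left.
  10100  ->  keep [1010], discard [0], prepend 0
= 01010

Answer: 01010 (10)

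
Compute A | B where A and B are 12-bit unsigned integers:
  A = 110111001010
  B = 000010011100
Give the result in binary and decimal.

Apply | to each column (1 where either bit is 1):
  110111001010
| 000010011100
--------------
  110111011110

Answer: 110111011110 (3550)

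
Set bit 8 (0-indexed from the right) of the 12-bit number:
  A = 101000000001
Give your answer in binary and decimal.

Mask = 1 << 8 = 000100000000
Bit 8 of A is 0, so OR-ing with the mask flips it to 1.
  101000000001
| 000100000000
--------------
  101100000001

Answer: 101100000001 (2817)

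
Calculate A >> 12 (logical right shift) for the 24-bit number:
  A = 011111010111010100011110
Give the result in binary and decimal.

Logical shift right by 12: drop the bottom 12 bit(s), prepend 12 zero(s) on the left.
  011111010111010100011110  ->  keep [011111010111], discard [010100011110], prepend 000000000000
= 000000000000011111010111

Answer: 000000000000011111010111 (2007)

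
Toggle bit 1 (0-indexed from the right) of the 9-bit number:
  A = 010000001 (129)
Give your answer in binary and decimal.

Mask = 1 << 1 = 000000010
Bit 1 of A is 0; XOR with the mask flips it to 1.
  010000001
^ 000000010
-----------
  010000011

Answer: 010000011 (131)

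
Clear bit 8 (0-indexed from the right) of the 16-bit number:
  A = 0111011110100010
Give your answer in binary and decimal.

Mask = ~(1 << 8) = 1111111011111111
Bit 8 of A is 1, so AND-ing with the mask clears it to 0.
  0111011110100010
& 1111111011111111
------------------
  0111011010100010

Answer: 0111011010100010 (30370)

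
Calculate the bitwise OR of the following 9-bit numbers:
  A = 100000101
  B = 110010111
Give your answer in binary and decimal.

Apply | to each column (1 where either bit is 1):
  100000101
| 110010111
-----------
  110010111

Answer: 110010111 (407)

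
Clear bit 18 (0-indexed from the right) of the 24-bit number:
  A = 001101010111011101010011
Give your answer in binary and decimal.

Mask = ~(1 << 18) = 111110111111111111111111
Bit 18 of A is 1, so AND-ing with the mask clears it to 0.
  001101010111011101010011
& 111110111111111111111111
--------------------------
  001100010111011101010011

Answer: 001100010111011101010011 (3241811)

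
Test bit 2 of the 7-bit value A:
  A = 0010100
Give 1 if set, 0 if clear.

Bit 2 is the 3rd from the right.
  0010100
      ^
That bit is 1.

Answer: 1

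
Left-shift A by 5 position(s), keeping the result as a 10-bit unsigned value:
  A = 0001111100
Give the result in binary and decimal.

Shift left by 5: drop the top 5 bit(s), append 5 zero(s) on the right.
  0001111100  ->  discard [00011], keep [11100], append 00000
= 1110000000

Answer: 1110000000 (896)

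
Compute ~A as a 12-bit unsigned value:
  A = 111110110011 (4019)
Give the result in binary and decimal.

Flip each bit (0->1, 1->0):
  111110110011
  000001001100

Answer: 000001001100 (76)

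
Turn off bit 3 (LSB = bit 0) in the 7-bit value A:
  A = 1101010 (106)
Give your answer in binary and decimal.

Mask = ~(1 << 3) = 1110111
Bit 3 of A is 1, so AND-ing with the mask clears it to 0.
  1101010
& 1110111
---------
  1100010

Answer: 1100010 (98)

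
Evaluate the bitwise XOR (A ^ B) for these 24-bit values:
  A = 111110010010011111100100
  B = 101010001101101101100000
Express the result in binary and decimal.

Apply ^ to each column (1 where bits differ):
  111110010010011111100100
^ 101010001101101101100000
--------------------------
  010100011111110010000100

Answer: 010100011111110010000100 (5373060)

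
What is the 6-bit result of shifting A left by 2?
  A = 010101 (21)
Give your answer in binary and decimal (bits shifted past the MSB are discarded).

Shift left by 2: drop the top 2 bit(s), append 2 zero(s) on the right.
  010101  ->  discard [01], keep [0101], append 00
= 010100

Answer: 010100 (20)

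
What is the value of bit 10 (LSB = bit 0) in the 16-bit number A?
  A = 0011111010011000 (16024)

Bit 10 is the 11th from the right.
  0011111010011000
       ^
That bit is 1.

Answer: 1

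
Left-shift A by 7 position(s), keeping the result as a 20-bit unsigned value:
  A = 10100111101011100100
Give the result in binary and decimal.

Shift left by 7: drop the top 7 bit(s), append 7 zero(s) on the right.
  10100111101011100100  ->  discard [1010011], keep [1101011100100], append 0000000
= 11010111001000000000

Answer: 11010111001000000000 (881152)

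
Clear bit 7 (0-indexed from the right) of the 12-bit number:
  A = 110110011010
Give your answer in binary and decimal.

Mask = ~(1 << 7) = 111101111111
Bit 7 of A is 1, so AND-ing with the mask clears it to 0.
  110110011010
& 111101111111
--------------
  110100011010

Answer: 110100011010 (3354)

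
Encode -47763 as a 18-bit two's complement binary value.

1. Binary of +47763:  001011101010010011
2. Invert bits:     110100010101101100
3. Add 1:           110100010101101101

Answer: 110100010101101101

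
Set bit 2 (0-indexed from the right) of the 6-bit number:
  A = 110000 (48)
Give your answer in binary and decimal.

Mask = 1 << 2 = 000100
Bit 2 of A is 0, so OR-ing with the mask flips it to 1.
  110000
| 000100
--------
  110100

Answer: 110100 (52)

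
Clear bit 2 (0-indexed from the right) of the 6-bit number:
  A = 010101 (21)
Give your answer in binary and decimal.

Mask = ~(1 << 2) = 111011
Bit 2 of A is 1, so AND-ing with the mask clears it to 0.
  010101
& 111011
--------
  010001

Answer: 010001 (17)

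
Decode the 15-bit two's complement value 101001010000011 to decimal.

MSB is 1, so the value is negative. Find the magnitude:
1. Invert bits:  010110101111100
2. Add 1:        010110101111101  = 11645
3. Apply sign:   -11645

Answer: -11645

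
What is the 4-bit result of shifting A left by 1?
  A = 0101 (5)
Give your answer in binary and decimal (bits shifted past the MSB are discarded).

Shift left by 1: drop the top 1 bit(s), append 1 zero(s) on the right.
  0101  ->  discard [0], keep [101], append 0
= 1010

Answer: 1010 (10)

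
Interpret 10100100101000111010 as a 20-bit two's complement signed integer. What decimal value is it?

MSB is 1, so the value is negative. Find the magnitude:
1. Invert bits:  01011011010111000101
2. Add 1:        01011011010111000110  = 374214
3. Apply sign:   -374214

Answer: -374214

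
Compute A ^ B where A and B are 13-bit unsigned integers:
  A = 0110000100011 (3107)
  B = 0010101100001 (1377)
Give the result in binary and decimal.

Apply ^ to each column (1 where bits differ):
  0110000100011
^ 0010101100001
---------------
  0100101000010

Answer: 0100101000010 (2370)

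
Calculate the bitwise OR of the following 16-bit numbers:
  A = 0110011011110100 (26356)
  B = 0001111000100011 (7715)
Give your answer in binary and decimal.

Apply | to each column (1 where either bit is 1):
  0110011011110100
| 0001111000100011
------------------
  0111111011110111

Answer: 0111111011110111 (32503)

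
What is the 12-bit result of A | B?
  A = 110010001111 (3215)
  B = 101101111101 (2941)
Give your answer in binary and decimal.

Apply | to each column (1 where either bit is 1):
  110010001111
| 101101111101
--------------
  111111111111

Answer: 111111111111 (4095)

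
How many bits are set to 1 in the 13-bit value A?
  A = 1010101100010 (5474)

1010101100010
1-bits at positions (from bit 0 = LSB): 1, 5, 6, 8, 10, 12
Count = 6

Answer: 6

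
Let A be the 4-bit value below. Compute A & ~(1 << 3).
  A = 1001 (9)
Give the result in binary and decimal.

Mask = ~(1 << 3) = 0111
Bit 3 of A is 1, so AND-ing with the mask clears it to 0.
  1001
& 0111
------
  0001

Answer: 0001 (1)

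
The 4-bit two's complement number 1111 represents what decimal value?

MSB is 1, so the value is negative. Find the magnitude:
1. Invert bits:  0000
2. Add 1:        0001  = 1
3. Apply sign:   -1

Answer: -1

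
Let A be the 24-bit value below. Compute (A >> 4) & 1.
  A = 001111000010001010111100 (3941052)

Bit 4 is the 5th from the right.
  001111000010001010111100
                     ^
That bit is 1.

Answer: 1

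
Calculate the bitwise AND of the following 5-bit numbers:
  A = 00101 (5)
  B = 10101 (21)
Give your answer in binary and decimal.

Apply & to each column (1 only where both bits are 1):
  00101
& 10101
-------
  00101

Answer: 00101 (5)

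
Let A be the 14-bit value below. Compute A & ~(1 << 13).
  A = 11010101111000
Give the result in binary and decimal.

Mask = ~(1 << 13) = 01111111111111
Bit 13 of A is 1, so AND-ing with the mask clears it to 0.
  11010101111000
& 01111111111111
----------------
  01010101111000

Answer: 01010101111000 (5496)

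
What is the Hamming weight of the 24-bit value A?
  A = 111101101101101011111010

111101101101101011111010
1-bits at positions (from bit 0 = LSB): 1, 3, 4, 5, 6, 7, 9, 11, 12, 14, 15, 17, 18, 20, 21, 22, 23
Count = 17

Answer: 17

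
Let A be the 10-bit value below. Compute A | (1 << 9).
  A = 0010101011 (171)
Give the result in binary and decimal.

Mask = 1 << 9 = 1000000000
Bit 9 of A is 0, so OR-ing with the mask flips it to 1.
  0010101011
| 1000000000
------------
  1010101011

Answer: 1010101011 (683)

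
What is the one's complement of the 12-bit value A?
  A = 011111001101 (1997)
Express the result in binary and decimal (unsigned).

Flip each bit (0->1, 1->0):
  011111001101
  100000110010

Answer: 100000110010 (2098)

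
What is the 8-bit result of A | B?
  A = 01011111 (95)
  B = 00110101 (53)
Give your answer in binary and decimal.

Apply | to each column (1 where either bit is 1):
  01011111
| 00110101
----------
  01111111

Answer: 01111111 (127)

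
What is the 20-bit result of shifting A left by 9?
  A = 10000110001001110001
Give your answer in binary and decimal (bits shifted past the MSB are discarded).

Shift left by 9: drop the top 9 bit(s), append 9 zero(s) on the right.
  10000110001001110001  ->  discard [100001100], keep [01001110001], append 000000000
= 01001110001000000000

Answer: 01001110001000000000 (320000)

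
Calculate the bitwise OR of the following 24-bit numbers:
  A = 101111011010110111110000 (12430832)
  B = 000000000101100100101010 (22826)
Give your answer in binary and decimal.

Apply | to each column (1 where either bit is 1):
  101111011010110111110000
| 000000000101100100101010
--------------------------
  101111011111110111111010

Answer: 101111011111110111111010 (12451322)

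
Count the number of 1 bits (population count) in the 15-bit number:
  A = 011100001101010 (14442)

011100001101010
1-bits at positions (from bit 0 = LSB): 1, 3, 5, 6, 11, 12, 13
Count = 7

Answer: 7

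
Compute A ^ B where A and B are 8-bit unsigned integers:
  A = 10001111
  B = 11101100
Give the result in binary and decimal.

Apply ^ to each column (1 where bits differ):
  10001111
^ 11101100
----------
  01100011

Answer: 01100011 (99)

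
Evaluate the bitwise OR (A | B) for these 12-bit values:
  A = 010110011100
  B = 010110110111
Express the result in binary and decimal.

Apply | to each column (1 where either bit is 1):
  010110011100
| 010110110111
--------------
  010110111111

Answer: 010110111111 (1471)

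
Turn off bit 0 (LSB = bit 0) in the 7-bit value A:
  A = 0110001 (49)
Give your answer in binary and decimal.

Mask = ~(1 << 0) = 1111110
Bit 0 of A is 1, so AND-ing with the mask clears it to 0.
  0110001
& 1111110
---------
  0110000

Answer: 0110000 (48)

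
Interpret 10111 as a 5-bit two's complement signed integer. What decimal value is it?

MSB is 1, so the value is negative. Find the magnitude:
1. Invert bits:  01000
2. Add 1:        01001  = 9
3. Apply sign:   -9

Answer: -9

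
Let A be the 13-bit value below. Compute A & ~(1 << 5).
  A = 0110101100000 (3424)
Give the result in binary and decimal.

Mask = ~(1 << 5) = 1111111011111
Bit 5 of A is 1, so AND-ing with the mask clears it to 0.
  0110101100000
& 1111111011111
---------------
  0110101000000

Answer: 0110101000000 (3392)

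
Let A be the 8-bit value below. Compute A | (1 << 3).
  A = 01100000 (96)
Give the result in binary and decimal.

Mask = 1 << 3 = 00001000
Bit 3 of A is 0, so OR-ing with the mask flips it to 1.
  01100000
| 00001000
----------
  01101000

Answer: 01101000 (104)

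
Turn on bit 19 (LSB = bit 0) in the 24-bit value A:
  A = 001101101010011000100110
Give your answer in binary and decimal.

Mask = 1 << 19 = 000010000000000000000000
Bit 19 of A is 0, so OR-ing with the mask flips it to 1.
  001101101010011000100110
| 000010000000000000000000
--------------------------
  001111101010011000100110

Answer: 001111101010011000100110 (4105766)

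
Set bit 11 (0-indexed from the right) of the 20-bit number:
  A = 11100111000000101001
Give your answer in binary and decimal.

Mask = 1 << 11 = 00000000100000000000
Bit 11 of A is 0, so OR-ing with the mask flips it to 1.
  11100111000000101001
| 00000000100000000000
----------------------
  11100111100000101001

Answer: 11100111100000101001 (948265)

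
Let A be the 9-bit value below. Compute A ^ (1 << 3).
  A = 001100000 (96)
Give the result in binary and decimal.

Mask = 1 << 3 = 000001000
Bit 3 of A is 0; XOR with the mask flips it to 1.
  001100000
^ 000001000
-----------
  001101000

Answer: 001101000 (104)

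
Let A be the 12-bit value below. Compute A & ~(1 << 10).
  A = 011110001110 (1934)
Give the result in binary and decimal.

Mask = ~(1 << 10) = 101111111111
Bit 10 of A is 1, so AND-ing with the mask clears it to 0.
  011110001110
& 101111111111
--------------
  001110001110

Answer: 001110001110 (910)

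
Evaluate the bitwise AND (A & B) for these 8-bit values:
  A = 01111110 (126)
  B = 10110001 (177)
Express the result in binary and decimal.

Apply & to each column (1 only where both bits are 1):
  01111110
& 10110001
----------
  00110000

Answer: 00110000 (48)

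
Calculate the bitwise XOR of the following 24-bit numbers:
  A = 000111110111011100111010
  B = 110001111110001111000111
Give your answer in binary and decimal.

Apply ^ to each column (1 where bits differ):
  000111110111011100111010
^ 110001111110001111000111
--------------------------
  110110001001010011111101

Answer: 110110001001010011111101 (14193917)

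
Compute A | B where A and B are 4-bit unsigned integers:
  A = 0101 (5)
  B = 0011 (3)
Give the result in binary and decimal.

Apply | to each column (1 where either bit is 1):
  0101
| 0011
------
  0111

Answer: 0111 (7)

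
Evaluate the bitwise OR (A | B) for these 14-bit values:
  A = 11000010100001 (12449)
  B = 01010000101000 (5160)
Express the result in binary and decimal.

Apply | to each column (1 where either bit is 1):
  11000010100001
| 01010000101000
----------------
  11010010101001

Answer: 11010010101001 (13481)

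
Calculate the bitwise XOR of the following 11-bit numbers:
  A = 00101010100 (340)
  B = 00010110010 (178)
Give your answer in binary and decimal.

Apply ^ to each column (1 where bits differ):
  00101010100
^ 00010110010
-------------
  00111100110

Answer: 00111100110 (486)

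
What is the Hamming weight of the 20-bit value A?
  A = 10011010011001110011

10011010011001110011
1-bits at positions (from bit 0 = LSB): 0, 1, 4, 5, 6, 9, 10, 13, 15, 16, 19
Count = 11

Answer: 11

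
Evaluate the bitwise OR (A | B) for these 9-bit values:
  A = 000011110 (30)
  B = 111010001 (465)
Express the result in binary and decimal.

Apply | to each column (1 where either bit is 1):
  000011110
| 111010001
-----------
  111011111

Answer: 111011111 (479)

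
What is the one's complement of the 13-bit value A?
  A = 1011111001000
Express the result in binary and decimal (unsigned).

Flip each bit (0->1, 1->0):
  1011111001000
  0100000110111

Answer: 0100000110111 (2103)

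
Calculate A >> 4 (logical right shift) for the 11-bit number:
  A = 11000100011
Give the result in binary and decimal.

Logical shift right by 4: drop the bottom 4 bit(s), prepend 4 zero(s) on the left.
  11000100011  ->  keep [1100010], discard [0011], prepend 0000
= 00001100010

Answer: 00001100010 (98)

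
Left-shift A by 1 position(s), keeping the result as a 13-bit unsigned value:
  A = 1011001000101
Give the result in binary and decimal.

Shift left by 1: drop the top 1 bit(s), append 1 zero(s) on the right.
  1011001000101  ->  discard [1], keep [011001000101], append 0
= 0110010001010

Answer: 0110010001010 (3210)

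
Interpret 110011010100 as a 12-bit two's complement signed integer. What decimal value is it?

MSB is 1, so the value is negative. Find the magnitude:
1. Invert bits:  001100101011
2. Add 1:        001100101100  = 812
3. Apply sign:   -812

Answer: -812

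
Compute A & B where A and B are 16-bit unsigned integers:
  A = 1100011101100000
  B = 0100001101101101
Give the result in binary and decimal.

Apply & to each column (1 only where both bits are 1):
  1100011101100000
& 0100001101101101
------------------
  0100001101100000

Answer: 0100001101100000 (17248)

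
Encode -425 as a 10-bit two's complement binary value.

1. Binary of +425:  0110101001
2. Invert bits:     1001010110
3. Add 1:           1001010111

Answer: 1001010111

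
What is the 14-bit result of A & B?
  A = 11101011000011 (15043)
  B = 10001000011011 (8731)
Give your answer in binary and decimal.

Apply & to each column (1 only where both bits are 1):
  11101011000011
& 10001000011011
----------------
  10001000000011

Answer: 10001000000011 (8707)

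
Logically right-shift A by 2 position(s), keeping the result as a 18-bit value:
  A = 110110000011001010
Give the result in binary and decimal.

Logical shift right by 2: drop the bottom 2 bit(s), prepend 2 zero(s) on the left.
  110110000011001010  ->  keep [1101100000110010], discard [10], prepend 00
= 001101100000110010

Answer: 001101100000110010 (55346)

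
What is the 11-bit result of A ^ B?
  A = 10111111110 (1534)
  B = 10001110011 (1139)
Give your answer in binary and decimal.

Apply ^ to each column (1 where bits differ):
  10111111110
^ 10001110011
-------------
  00110001101

Answer: 00110001101 (397)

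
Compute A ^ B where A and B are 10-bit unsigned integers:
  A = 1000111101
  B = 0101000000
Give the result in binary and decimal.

Apply ^ to each column (1 where bits differ):
  1000111101
^ 0101000000
------------
  1101111101

Answer: 1101111101 (893)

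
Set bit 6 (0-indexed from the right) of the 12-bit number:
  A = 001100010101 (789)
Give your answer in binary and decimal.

Mask = 1 << 6 = 000001000000
Bit 6 of A is 0, so OR-ing with the mask flips it to 1.
  001100010101
| 000001000000
--------------
  001101010101

Answer: 001101010101 (853)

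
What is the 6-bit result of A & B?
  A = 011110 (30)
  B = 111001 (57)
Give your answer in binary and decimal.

Apply & to each column (1 only where both bits are 1):
  011110
& 111001
--------
  011000

Answer: 011000 (24)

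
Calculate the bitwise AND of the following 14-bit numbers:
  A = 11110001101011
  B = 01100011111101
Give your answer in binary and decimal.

Apply & to each column (1 only where both bits are 1):
  11110001101011
& 01100011111101
----------------
  01100001101001

Answer: 01100001101001 (6249)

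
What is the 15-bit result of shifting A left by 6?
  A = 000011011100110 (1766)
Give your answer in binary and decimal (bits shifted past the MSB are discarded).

Shift left by 6: drop the top 6 bit(s), append 6 zero(s) on the right.
  000011011100110  ->  discard [000011], keep [011100110], append 000000
= 011100110000000

Answer: 011100110000000 (14720)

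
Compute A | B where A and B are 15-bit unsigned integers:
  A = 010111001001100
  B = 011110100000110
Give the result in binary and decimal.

Apply | to each column (1 where either bit is 1):
  010111001001100
| 011110100000110
-----------------
  011111101001110

Answer: 011111101001110 (16206)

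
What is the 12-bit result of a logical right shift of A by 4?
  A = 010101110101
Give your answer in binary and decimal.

Logical shift right by 4: drop the bottom 4 bit(s), prepend 4 zero(s) on the left.
  010101110101  ->  keep [01010111], discard [0101], prepend 0000
= 000001010111

Answer: 000001010111 (87)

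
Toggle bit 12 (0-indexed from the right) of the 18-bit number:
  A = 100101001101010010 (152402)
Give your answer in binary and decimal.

Mask = 1 << 12 = 000001000000000000
Bit 12 of A is 1; XOR with the mask flips it to 0.
  100101001101010010
^ 000001000000000000
--------------------
  100100001101010010

Answer: 100100001101010010 (148306)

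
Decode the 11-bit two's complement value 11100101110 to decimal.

MSB is 1, so the value is negative. Find the magnitude:
1. Invert bits:  00011010001
2. Add 1:        00011010010  = 210
3. Apply sign:   -210

Answer: -210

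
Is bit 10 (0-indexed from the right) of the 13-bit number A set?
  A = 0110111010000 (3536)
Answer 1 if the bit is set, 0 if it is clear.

Bit 10 is the 11th from the right.
  0110111010000
    ^
That bit is 1.

Answer: 1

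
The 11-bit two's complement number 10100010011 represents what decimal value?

MSB is 1, so the value is negative. Find the magnitude:
1. Invert bits:  01011101100
2. Add 1:        01011101101  = 749
3. Apply sign:   -749

Answer: -749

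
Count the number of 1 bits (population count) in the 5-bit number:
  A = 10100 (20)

10100
1-bits at positions (from bit 0 = LSB): 2, 4
Count = 2

Answer: 2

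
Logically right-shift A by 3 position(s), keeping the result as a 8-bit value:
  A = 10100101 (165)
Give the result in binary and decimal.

Logical shift right by 3: drop the bottom 3 bit(s), prepend 3 zero(s) on the left.
  10100101  ->  keep [10100], discard [101], prepend 000
= 00010100

Answer: 00010100 (20)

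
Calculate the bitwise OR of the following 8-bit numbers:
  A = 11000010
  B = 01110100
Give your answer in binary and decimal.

Apply | to each column (1 where either bit is 1):
  11000010
| 01110100
----------
  11110110

Answer: 11110110 (246)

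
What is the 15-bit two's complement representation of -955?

1. Binary of +955:  000001110111011
2. Invert bits:     111110001000100
3. Add 1:           111110001000101

Answer: 111110001000101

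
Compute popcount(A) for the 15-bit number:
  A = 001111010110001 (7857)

001111010110001
1-bits at positions (from bit 0 = LSB): 0, 4, 5, 7, 9, 10, 11, 12
Count = 8

Answer: 8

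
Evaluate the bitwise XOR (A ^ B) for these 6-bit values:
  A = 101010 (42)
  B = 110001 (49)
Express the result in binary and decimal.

Apply ^ to each column (1 where bits differ):
  101010
^ 110001
--------
  011011

Answer: 011011 (27)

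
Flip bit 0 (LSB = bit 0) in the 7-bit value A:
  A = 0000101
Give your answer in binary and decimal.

Mask = 1 << 0 = 0000001
Bit 0 of A is 1; XOR with the mask flips it to 0.
  0000101
^ 0000001
---------
  0000100

Answer: 0000100 (4)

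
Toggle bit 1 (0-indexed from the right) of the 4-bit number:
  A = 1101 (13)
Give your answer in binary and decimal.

Mask = 1 << 1 = 0010
Bit 1 of A is 0; XOR with the mask flips it to 1.
  1101
^ 0010
------
  1111

Answer: 1111 (15)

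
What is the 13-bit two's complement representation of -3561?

1. Binary of +3561:  0110111101001
2. Invert bits:     1001000010110
3. Add 1:           1001000010111

Answer: 1001000010111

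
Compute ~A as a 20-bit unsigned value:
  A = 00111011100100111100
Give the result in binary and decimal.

Flip each bit (0->1, 1->0):
  00111011100100111100
  11000100011011000011

Answer: 11000100011011000011 (804547)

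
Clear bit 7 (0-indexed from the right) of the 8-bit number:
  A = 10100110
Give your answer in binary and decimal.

Mask = ~(1 << 7) = 01111111
Bit 7 of A is 1, so AND-ing with the mask clears it to 0.
  10100110
& 01111111
----------
  00100110

Answer: 00100110 (38)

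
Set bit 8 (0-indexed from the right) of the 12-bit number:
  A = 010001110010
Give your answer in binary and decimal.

Mask = 1 << 8 = 000100000000
Bit 8 of A is 0, so OR-ing with the mask flips it to 1.
  010001110010
| 000100000000
--------------
  010101110010

Answer: 010101110010 (1394)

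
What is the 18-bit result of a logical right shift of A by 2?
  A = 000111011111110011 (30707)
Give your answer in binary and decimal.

Logical shift right by 2: drop the bottom 2 bit(s), prepend 2 zero(s) on the left.
  000111011111110011  ->  keep [0001110111111100], discard [11], prepend 00
= 000001110111111100

Answer: 000001110111111100 (7676)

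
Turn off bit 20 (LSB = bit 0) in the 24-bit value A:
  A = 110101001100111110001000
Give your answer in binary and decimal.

Mask = ~(1 << 20) = 111011111111111111111111
Bit 20 of A is 1, so AND-ing with the mask clears it to 0.
  110101001100111110001000
& 111011111111111111111111
--------------------------
  110001001100111110001000

Answer: 110001001100111110001000 (12898184)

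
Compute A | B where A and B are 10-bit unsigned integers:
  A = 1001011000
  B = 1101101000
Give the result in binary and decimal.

Apply | to each column (1 where either bit is 1):
  1001011000
| 1101101000
------------
  1101111000

Answer: 1101111000 (888)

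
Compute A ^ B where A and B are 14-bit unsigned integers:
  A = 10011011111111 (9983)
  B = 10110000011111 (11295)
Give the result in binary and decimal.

Apply ^ to each column (1 where bits differ):
  10011011111111
^ 10110000011111
----------------
  00101011100000

Answer: 00101011100000 (2784)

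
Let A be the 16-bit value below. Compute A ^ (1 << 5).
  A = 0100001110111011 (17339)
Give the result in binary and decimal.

Mask = 1 << 5 = 0000000000100000
Bit 5 of A is 1; XOR with the mask flips it to 0.
  0100001110111011
^ 0000000000100000
------------------
  0100001110011011

Answer: 0100001110011011 (17307)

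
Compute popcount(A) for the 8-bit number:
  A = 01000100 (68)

01000100
1-bits at positions (from bit 0 = LSB): 2, 6
Count = 2

Answer: 2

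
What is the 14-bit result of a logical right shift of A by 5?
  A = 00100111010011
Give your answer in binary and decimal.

Logical shift right by 5: drop the bottom 5 bit(s), prepend 5 zero(s) on the left.
  00100111010011  ->  keep [001001110], discard [10011], prepend 00000
= 00000001001110

Answer: 00000001001110 (78)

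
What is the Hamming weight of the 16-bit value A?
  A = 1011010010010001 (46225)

1011010010010001
1-bits at positions (from bit 0 = LSB): 0, 4, 7, 10, 12, 13, 15
Count = 7

Answer: 7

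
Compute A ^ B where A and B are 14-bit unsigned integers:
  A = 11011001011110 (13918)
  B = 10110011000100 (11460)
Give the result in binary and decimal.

Apply ^ to each column (1 where bits differ):
  11011001011110
^ 10110011000100
----------------
  01101010011010

Answer: 01101010011010 (6810)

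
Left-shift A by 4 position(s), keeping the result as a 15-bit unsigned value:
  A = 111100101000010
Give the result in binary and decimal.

Shift left by 4: drop the top 4 bit(s), append 4 zero(s) on the right.
  111100101000010  ->  discard [1111], keep [00101000010], append 0000
= 001010000100000

Answer: 001010000100000 (5152)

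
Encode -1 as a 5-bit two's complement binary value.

1. Binary of +1:  00001
2. Invert bits:     11110
3. Add 1:           11111

Answer: 11111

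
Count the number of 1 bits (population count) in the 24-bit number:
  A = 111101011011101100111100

111101011011101100111100
1-bits at positions (from bit 0 = LSB): 2, 3, 4, 5, 8, 9, 11, 12, 13, 15, 16, 18, 20, 21, 22, 23
Count = 16

Answer: 16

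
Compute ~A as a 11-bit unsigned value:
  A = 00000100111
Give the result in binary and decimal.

Flip each bit (0->1, 1->0):
  00000100111
  11111011000

Answer: 11111011000 (2008)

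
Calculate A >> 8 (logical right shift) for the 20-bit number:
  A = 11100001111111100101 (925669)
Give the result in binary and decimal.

Logical shift right by 8: drop the bottom 8 bit(s), prepend 8 zero(s) on the left.
  11100001111111100101  ->  keep [111000011111], discard [11100101], prepend 00000000
= 00000000111000011111

Answer: 00000000111000011111 (3615)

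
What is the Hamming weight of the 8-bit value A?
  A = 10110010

10110010
1-bits at positions (from bit 0 = LSB): 1, 4, 5, 7
Count = 4

Answer: 4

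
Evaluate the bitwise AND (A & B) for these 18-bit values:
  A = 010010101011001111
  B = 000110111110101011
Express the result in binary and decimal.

Apply & to each column (1 only where both bits are 1):
  010010101011001111
& 000110111110101011
--------------------
  000010101010001011

Answer: 000010101010001011 (10891)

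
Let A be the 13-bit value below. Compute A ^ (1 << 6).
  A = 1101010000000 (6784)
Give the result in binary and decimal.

Mask = 1 << 6 = 0000001000000
Bit 6 of A is 0; XOR with the mask flips it to 1.
  1101010000000
^ 0000001000000
---------------
  1101011000000

Answer: 1101011000000 (6848)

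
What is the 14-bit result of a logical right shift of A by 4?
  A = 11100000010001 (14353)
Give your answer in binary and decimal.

Logical shift right by 4: drop the bottom 4 bit(s), prepend 4 zero(s) on the left.
  11100000010001  ->  keep [1110000001], discard [0001], prepend 0000
= 00001110000001

Answer: 00001110000001 (897)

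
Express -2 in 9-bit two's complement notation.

1. Binary of +2:  000000010
2. Invert bits:     111111101
3. Add 1:           111111110

Answer: 111111110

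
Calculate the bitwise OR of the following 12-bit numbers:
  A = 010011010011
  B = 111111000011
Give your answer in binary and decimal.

Apply | to each column (1 where either bit is 1):
  010011010011
| 111111000011
--------------
  111111010011

Answer: 111111010011 (4051)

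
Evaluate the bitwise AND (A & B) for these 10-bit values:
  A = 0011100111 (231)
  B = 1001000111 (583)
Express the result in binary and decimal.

Apply & to each column (1 only where both bits are 1):
  0011100111
& 1001000111
------------
  0001000111

Answer: 0001000111 (71)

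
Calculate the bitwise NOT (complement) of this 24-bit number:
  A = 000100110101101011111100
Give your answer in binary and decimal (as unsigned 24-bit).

Flip each bit (0->1, 1->0):
  000100110101101011111100
  111011001010010100000011

Answer: 111011001010010100000011 (15508739)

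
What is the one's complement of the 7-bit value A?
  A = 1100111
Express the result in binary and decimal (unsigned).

Flip each bit (0->1, 1->0):
  1100111
  0011000

Answer: 0011000 (24)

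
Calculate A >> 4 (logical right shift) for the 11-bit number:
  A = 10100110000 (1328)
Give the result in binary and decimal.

Logical shift right by 4: drop the bottom 4 bit(s), prepend 4 zero(s) on the left.
  10100110000  ->  keep [1010011], discard [0000], prepend 0000
= 00001010011

Answer: 00001010011 (83)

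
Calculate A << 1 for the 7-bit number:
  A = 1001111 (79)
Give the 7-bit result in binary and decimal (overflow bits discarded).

Shift left by 1: drop the top 1 bit(s), append 1 zero(s) on the right.
  1001111  ->  discard [1], keep [001111], append 0
= 0011110

Answer: 0011110 (30)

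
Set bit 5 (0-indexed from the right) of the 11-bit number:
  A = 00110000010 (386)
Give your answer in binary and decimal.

Mask = 1 << 5 = 00000100000
Bit 5 of A is 0, so OR-ing with the mask flips it to 1.
  00110000010
| 00000100000
-------------
  00110100010

Answer: 00110100010 (418)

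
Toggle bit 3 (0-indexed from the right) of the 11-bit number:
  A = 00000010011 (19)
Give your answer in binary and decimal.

Mask = 1 << 3 = 00000001000
Bit 3 of A is 0; XOR with the mask flips it to 1.
  00000010011
^ 00000001000
-------------
  00000011011

Answer: 00000011011 (27)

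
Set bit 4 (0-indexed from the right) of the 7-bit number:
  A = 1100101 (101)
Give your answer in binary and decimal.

Mask = 1 << 4 = 0010000
Bit 4 of A is 0, so OR-ing with the mask flips it to 1.
  1100101
| 0010000
---------
  1110101

Answer: 1110101 (117)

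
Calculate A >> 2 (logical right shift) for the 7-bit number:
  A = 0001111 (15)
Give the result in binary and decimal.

Logical shift right by 2: drop the bottom 2 bit(s), prepend 2 zero(s) on the left.
  0001111  ->  keep [00011], discard [11], prepend 00
= 0000011

Answer: 0000011 (3)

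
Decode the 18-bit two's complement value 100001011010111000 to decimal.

MSB is 1, so the value is negative. Find the magnitude:
1. Invert bits:  011110100101000111
2. Add 1:        011110100101001000  = 125256
3. Apply sign:   -125256

Answer: -125256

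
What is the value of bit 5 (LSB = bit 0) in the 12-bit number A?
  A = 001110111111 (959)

Bit 5 is the 6th from the right.
  001110111111
        ^
That bit is 1.

Answer: 1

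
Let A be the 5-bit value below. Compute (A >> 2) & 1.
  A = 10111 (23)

Bit 2 is the 3rd from the right.
  10111
    ^
That bit is 1.

Answer: 1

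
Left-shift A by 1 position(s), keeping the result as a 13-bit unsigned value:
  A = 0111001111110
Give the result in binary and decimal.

Shift left by 1: drop the top 1 bit(s), append 1 zero(s) on the right.
  0111001111110  ->  discard [0], keep [111001111110], append 0
= 1110011111100

Answer: 1110011111100 (7420)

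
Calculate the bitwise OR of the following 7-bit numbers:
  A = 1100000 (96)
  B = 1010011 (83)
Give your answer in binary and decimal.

Apply | to each column (1 where either bit is 1):
  1100000
| 1010011
---------
  1110011

Answer: 1110011 (115)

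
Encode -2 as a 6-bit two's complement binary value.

1. Binary of +2:  000010
2. Invert bits:     111101
3. Add 1:           111110

Answer: 111110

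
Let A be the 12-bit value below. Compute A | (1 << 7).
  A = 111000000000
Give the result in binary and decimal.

Mask = 1 << 7 = 000010000000
Bit 7 of A is 0, so OR-ing with the mask flips it to 1.
  111000000000
| 000010000000
--------------
  111010000000

Answer: 111010000000 (3712)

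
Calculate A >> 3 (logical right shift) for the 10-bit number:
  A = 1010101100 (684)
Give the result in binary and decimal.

Logical shift right by 3: drop the bottom 3 bit(s), prepend 3 zero(s) on the left.
  1010101100  ->  keep [1010101], discard [100], prepend 000
= 0001010101

Answer: 0001010101 (85)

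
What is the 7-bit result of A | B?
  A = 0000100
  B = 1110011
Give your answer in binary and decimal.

Apply | to each column (1 where either bit is 1):
  0000100
| 1110011
---------
  1110111

Answer: 1110111 (119)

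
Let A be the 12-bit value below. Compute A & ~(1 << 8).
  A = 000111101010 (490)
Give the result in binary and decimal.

Mask = ~(1 << 8) = 111011111111
Bit 8 of A is 1, so AND-ing with the mask clears it to 0.
  000111101010
& 111011111111
--------------
  000011101010

Answer: 000011101010 (234)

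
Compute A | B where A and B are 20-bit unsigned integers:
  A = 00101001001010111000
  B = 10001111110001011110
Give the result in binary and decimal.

Apply | to each column (1 where either bit is 1):
  00101001001010111000
| 10001111110001011110
----------------------
  10101111111011111110

Answer: 10101111111011111110 (720638)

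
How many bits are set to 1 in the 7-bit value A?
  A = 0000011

0000011
1-bits at positions (from bit 0 = LSB): 0, 1
Count = 2

Answer: 2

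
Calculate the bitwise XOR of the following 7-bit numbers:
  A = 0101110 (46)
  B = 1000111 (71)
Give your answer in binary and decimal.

Apply ^ to each column (1 where bits differ):
  0101110
^ 1000111
---------
  1101001

Answer: 1101001 (105)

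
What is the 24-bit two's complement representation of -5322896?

1. Binary of +5322896:  010100010011100010010000
2. Invert bits:     101011101100011101101111
3. Add 1:           101011101100011101110000

Answer: 101011101100011101110000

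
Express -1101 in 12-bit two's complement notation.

1. Binary of +1101:  010001001101
2. Invert bits:     101110110010
3. Add 1:           101110110011

Answer: 101110110011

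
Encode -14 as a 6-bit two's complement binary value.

1. Binary of +14:  001110
2. Invert bits:     110001
3. Add 1:           110010

Answer: 110010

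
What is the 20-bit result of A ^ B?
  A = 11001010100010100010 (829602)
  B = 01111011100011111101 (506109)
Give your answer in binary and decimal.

Apply ^ to each column (1 where bits differ):
  11001010100010100010
^ 01111011100011111101
----------------------
  10110001000001011111

Answer: 10110001000001011111 (725087)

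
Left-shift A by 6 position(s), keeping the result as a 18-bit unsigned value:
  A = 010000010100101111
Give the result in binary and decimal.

Shift left by 6: drop the top 6 bit(s), append 6 zero(s) on the right.
  010000010100101111  ->  discard [010000], keep [010100101111], append 000000
= 010100101111000000

Answer: 010100101111000000 (84928)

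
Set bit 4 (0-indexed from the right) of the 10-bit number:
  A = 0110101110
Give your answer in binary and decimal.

Mask = 1 << 4 = 0000010000
Bit 4 of A is 0, so OR-ing with the mask flips it to 1.
  0110101110
| 0000010000
------------
  0110111110

Answer: 0110111110 (446)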